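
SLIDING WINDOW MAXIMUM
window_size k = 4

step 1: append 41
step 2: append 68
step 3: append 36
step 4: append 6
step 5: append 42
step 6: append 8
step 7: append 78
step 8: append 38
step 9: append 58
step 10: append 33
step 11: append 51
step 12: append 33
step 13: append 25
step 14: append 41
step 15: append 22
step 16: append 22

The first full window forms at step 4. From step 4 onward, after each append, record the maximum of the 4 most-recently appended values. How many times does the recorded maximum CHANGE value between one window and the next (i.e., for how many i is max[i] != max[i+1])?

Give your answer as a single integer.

Answer: 5

Derivation:
step 1: append 41 -> window=[41] (not full yet)
step 2: append 68 -> window=[41, 68] (not full yet)
step 3: append 36 -> window=[41, 68, 36] (not full yet)
step 4: append 6 -> window=[41, 68, 36, 6] -> max=68
step 5: append 42 -> window=[68, 36, 6, 42] -> max=68
step 6: append 8 -> window=[36, 6, 42, 8] -> max=42
step 7: append 78 -> window=[6, 42, 8, 78] -> max=78
step 8: append 38 -> window=[42, 8, 78, 38] -> max=78
step 9: append 58 -> window=[8, 78, 38, 58] -> max=78
step 10: append 33 -> window=[78, 38, 58, 33] -> max=78
step 11: append 51 -> window=[38, 58, 33, 51] -> max=58
step 12: append 33 -> window=[58, 33, 51, 33] -> max=58
step 13: append 25 -> window=[33, 51, 33, 25] -> max=51
step 14: append 41 -> window=[51, 33, 25, 41] -> max=51
step 15: append 22 -> window=[33, 25, 41, 22] -> max=41
step 16: append 22 -> window=[25, 41, 22, 22] -> max=41
Recorded maximums: 68 68 42 78 78 78 78 58 58 51 51 41 41
Changes between consecutive maximums: 5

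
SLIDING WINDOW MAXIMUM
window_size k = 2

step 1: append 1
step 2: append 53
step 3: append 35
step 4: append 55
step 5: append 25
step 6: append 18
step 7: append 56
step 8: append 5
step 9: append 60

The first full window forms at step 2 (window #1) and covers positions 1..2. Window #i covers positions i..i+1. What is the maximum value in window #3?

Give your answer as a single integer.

Answer: 55

Derivation:
step 1: append 1 -> window=[1] (not full yet)
step 2: append 53 -> window=[1, 53] -> max=53
step 3: append 35 -> window=[53, 35] -> max=53
step 4: append 55 -> window=[35, 55] -> max=55
Window #3 max = 55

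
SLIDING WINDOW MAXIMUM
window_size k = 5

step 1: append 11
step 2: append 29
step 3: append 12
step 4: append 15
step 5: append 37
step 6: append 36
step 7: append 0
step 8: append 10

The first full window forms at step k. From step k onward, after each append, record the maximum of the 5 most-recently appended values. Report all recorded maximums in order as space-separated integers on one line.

step 1: append 11 -> window=[11] (not full yet)
step 2: append 29 -> window=[11, 29] (not full yet)
step 3: append 12 -> window=[11, 29, 12] (not full yet)
step 4: append 15 -> window=[11, 29, 12, 15] (not full yet)
step 5: append 37 -> window=[11, 29, 12, 15, 37] -> max=37
step 6: append 36 -> window=[29, 12, 15, 37, 36] -> max=37
step 7: append 0 -> window=[12, 15, 37, 36, 0] -> max=37
step 8: append 10 -> window=[15, 37, 36, 0, 10] -> max=37

Answer: 37 37 37 37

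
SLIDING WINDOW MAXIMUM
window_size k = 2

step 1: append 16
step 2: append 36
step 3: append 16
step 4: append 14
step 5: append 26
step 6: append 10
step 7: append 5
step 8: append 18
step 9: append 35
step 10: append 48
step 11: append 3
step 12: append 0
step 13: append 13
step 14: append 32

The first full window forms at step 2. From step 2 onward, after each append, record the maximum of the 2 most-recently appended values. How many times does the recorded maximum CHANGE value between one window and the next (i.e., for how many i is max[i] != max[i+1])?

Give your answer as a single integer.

step 1: append 16 -> window=[16] (not full yet)
step 2: append 36 -> window=[16, 36] -> max=36
step 3: append 16 -> window=[36, 16] -> max=36
step 4: append 14 -> window=[16, 14] -> max=16
step 5: append 26 -> window=[14, 26] -> max=26
step 6: append 10 -> window=[26, 10] -> max=26
step 7: append 5 -> window=[10, 5] -> max=10
step 8: append 18 -> window=[5, 18] -> max=18
step 9: append 35 -> window=[18, 35] -> max=35
step 10: append 48 -> window=[35, 48] -> max=48
step 11: append 3 -> window=[48, 3] -> max=48
step 12: append 0 -> window=[3, 0] -> max=3
step 13: append 13 -> window=[0, 13] -> max=13
step 14: append 32 -> window=[13, 32] -> max=32
Recorded maximums: 36 36 16 26 26 10 18 35 48 48 3 13 32
Changes between consecutive maximums: 9

Answer: 9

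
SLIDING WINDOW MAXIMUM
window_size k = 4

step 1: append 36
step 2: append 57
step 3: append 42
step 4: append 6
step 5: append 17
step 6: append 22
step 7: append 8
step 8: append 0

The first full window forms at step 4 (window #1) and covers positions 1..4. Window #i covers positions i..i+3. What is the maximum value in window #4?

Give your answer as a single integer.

step 1: append 36 -> window=[36] (not full yet)
step 2: append 57 -> window=[36, 57] (not full yet)
step 3: append 42 -> window=[36, 57, 42] (not full yet)
step 4: append 6 -> window=[36, 57, 42, 6] -> max=57
step 5: append 17 -> window=[57, 42, 6, 17] -> max=57
step 6: append 22 -> window=[42, 6, 17, 22] -> max=42
step 7: append 8 -> window=[6, 17, 22, 8] -> max=22
Window #4 max = 22

Answer: 22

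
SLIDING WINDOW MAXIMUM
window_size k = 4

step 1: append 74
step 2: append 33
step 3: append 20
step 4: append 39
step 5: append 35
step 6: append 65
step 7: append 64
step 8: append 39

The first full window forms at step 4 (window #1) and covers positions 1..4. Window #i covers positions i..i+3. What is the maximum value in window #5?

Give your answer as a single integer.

step 1: append 74 -> window=[74] (not full yet)
step 2: append 33 -> window=[74, 33] (not full yet)
step 3: append 20 -> window=[74, 33, 20] (not full yet)
step 4: append 39 -> window=[74, 33, 20, 39] -> max=74
step 5: append 35 -> window=[33, 20, 39, 35] -> max=39
step 6: append 65 -> window=[20, 39, 35, 65] -> max=65
step 7: append 64 -> window=[39, 35, 65, 64] -> max=65
step 8: append 39 -> window=[35, 65, 64, 39] -> max=65
Window #5 max = 65

Answer: 65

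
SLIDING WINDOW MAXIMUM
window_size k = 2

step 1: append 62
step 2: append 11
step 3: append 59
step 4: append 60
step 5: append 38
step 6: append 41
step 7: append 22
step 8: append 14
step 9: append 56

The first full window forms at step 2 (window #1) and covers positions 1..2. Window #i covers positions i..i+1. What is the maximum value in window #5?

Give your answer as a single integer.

Answer: 41

Derivation:
step 1: append 62 -> window=[62] (not full yet)
step 2: append 11 -> window=[62, 11] -> max=62
step 3: append 59 -> window=[11, 59] -> max=59
step 4: append 60 -> window=[59, 60] -> max=60
step 5: append 38 -> window=[60, 38] -> max=60
step 6: append 41 -> window=[38, 41] -> max=41
Window #5 max = 41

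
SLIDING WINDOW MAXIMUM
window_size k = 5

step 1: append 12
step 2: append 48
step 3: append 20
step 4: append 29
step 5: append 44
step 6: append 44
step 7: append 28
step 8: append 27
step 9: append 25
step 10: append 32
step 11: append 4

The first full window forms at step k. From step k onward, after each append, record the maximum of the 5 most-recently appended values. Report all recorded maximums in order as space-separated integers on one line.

Answer: 48 48 44 44 44 44 32

Derivation:
step 1: append 12 -> window=[12] (not full yet)
step 2: append 48 -> window=[12, 48] (not full yet)
step 3: append 20 -> window=[12, 48, 20] (not full yet)
step 4: append 29 -> window=[12, 48, 20, 29] (not full yet)
step 5: append 44 -> window=[12, 48, 20, 29, 44] -> max=48
step 6: append 44 -> window=[48, 20, 29, 44, 44] -> max=48
step 7: append 28 -> window=[20, 29, 44, 44, 28] -> max=44
step 8: append 27 -> window=[29, 44, 44, 28, 27] -> max=44
step 9: append 25 -> window=[44, 44, 28, 27, 25] -> max=44
step 10: append 32 -> window=[44, 28, 27, 25, 32] -> max=44
step 11: append 4 -> window=[28, 27, 25, 32, 4] -> max=32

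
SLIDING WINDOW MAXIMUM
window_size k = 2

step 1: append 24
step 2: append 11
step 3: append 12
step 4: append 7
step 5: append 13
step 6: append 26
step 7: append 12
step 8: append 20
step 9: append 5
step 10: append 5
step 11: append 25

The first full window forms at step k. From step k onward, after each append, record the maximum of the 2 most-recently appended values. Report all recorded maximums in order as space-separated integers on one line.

step 1: append 24 -> window=[24] (not full yet)
step 2: append 11 -> window=[24, 11] -> max=24
step 3: append 12 -> window=[11, 12] -> max=12
step 4: append 7 -> window=[12, 7] -> max=12
step 5: append 13 -> window=[7, 13] -> max=13
step 6: append 26 -> window=[13, 26] -> max=26
step 7: append 12 -> window=[26, 12] -> max=26
step 8: append 20 -> window=[12, 20] -> max=20
step 9: append 5 -> window=[20, 5] -> max=20
step 10: append 5 -> window=[5, 5] -> max=5
step 11: append 25 -> window=[5, 25] -> max=25

Answer: 24 12 12 13 26 26 20 20 5 25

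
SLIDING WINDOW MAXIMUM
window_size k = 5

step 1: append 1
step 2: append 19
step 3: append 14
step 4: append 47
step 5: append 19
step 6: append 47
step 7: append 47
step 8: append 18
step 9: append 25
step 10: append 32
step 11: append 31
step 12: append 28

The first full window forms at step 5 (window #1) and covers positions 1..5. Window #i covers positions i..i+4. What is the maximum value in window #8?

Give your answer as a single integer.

Answer: 32

Derivation:
step 1: append 1 -> window=[1] (not full yet)
step 2: append 19 -> window=[1, 19] (not full yet)
step 3: append 14 -> window=[1, 19, 14] (not full yet)
step 4: append 47 -> window=[1, 19, 14, 47] (not full yet)
step 5: append 19 -> window=[1, 19, 14, 47, 19] -> max=47
step 6: append 47 -> window=[19, 14, 47, 19, 47] -> max=47
step 7: append 47 -> window=[14, 47, 19, 47, 47] -> max=47
step 8: append 18 -> window=[47, 19, 47, 47, 18] -> max=47
step 9: append 25 -> window=[19, 47, 47, 18, 25] -> max=47
step 10: append 32 -> window=[47, 47, 18, 25, 32] -> max=47
step 11: append 31 -> window=[47, 18, 25, 32, 31] -> max=47
step 12: append 28 -> window=[18, 25, 32, 31, 28] -> max=32
Window #8 max = 32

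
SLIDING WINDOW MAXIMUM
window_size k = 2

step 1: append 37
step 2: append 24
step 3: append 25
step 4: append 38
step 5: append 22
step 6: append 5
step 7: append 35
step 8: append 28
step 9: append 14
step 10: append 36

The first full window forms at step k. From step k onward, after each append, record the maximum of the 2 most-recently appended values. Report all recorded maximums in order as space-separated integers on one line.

step 1: append 37 -> window=[37] (not full yet)
step 2: append 24 -> window=[37, 24] -> max=37
step 3: append 25 -> window=[24, 25] -> max=25
step 4: append 38 -> window=[25, 38] -> max=38
step 5: append 22 -> window=[38, 22] -> max=38
step 6: append 5 -> window=[22, 5] -> max=22
step 7: append 35 -> window=[5, 35] -> max=35
step 8: append 28 -> window=[35, 28] -> max=35
step 9: append 14 -> window=[28, 14] -> max=28
step 10: append 36 -> window=[14, 36] -> max=36

Answer: 37 25 38 38 22 35 35 28 36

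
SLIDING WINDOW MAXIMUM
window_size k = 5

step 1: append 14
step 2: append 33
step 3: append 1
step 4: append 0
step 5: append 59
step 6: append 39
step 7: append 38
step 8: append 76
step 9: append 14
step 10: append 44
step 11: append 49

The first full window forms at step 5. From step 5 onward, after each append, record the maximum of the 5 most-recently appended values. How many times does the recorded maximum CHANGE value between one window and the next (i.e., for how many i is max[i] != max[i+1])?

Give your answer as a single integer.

step 1: append 14 -> window=[14] (not full yet)
step 2: append 33 -> window=[14, 33] (not full yet)
step 3: append 1 -> window=[14, 33, 1] (not full yet)
step 4: append 0 -> window=[14, 33, 1, 0] (not full yet)
step 5: append 59 -> window=[14, 33, 1, 0, 59] -> max=59
step 6: append 39 -> window=[33, 1, 0, 59, 39] -> max=59
step 7: append 38 -> window=[1, 0, 59, 39, 38] -> max=59
step 8: append 76 -> window=[0, 59, 39, 38, 76] -> max=76
step 9: append 14 -> window=[59, 39, 38, 76, 14] -> max=76
step 10: append 44 -> window=[39, 38, 76, 14, 44] -> max=76
step 11: append 49 -> window=[38, 76, 14, 44, 49] -> max=76
Recorded maximums: 59 59 59 76 76 76 76
Changes between consecutive maximums: 1

Answer: 1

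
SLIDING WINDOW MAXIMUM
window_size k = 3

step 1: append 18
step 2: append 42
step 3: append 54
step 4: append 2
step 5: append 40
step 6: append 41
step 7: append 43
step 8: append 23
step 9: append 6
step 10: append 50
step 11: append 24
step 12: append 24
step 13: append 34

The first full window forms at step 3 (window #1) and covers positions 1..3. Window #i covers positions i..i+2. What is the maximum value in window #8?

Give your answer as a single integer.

step 1: append 18 -> window=[18] (not full yet)
step 2: append 42 -> window=[18, 42] (not full yet)
step 3: append 54 -> window=[18, 42, 54] -> max=54
step 4: append 2 -> window=[42, 54, 2] -> max=54
step 5: append 40 -> window=[54, 2, 40] -> max=54
step 6: append 41 -> window=[2, 40, 41] -> max=41
step 7: append 43 -> window=[40, 41, 43] -> max=43
step 8: append 23 -> window=[41, 43, 23] -> max=43
step 9: append 6 -> window=[43, 23, 6] -> max=43
step 10: append 50 -> window=[23, 6, 50] -> max=50
Window #8 max = 50

Answer: 50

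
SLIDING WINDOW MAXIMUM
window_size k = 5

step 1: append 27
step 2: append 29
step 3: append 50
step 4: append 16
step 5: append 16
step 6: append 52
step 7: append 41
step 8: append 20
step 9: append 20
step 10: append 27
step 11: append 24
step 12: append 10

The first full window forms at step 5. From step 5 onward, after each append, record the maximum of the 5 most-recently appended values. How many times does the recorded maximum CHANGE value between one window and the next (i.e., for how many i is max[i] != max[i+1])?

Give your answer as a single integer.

step 1: append 27 -> window=[27] (not full yet)
step 2: append 29 -> window=[27, 29] (not full yet)
step 3: append 50 -> window=[27, 29, 50] (not full yet)
step 4: append 16 -> window=[27, 29, 50, 16] (not full yet)
step 5: append 16 -> window=[27, 29, 50, 16, 16] -> max=50
step 6: append 52 -> window=[29, 50, 16, 16, 52] -> max=52
step 7: append 41 -> window=[50, 16, 16, 52, 41] -> max=52
step 8: append 20 -> window=[16, 16, 52, 41, 20] -> max=52
step 9: append 20 -> window=[16, 52, 41, 20, 20] -> max=52
step 10: append 27 -> window=[52, 41, 20, 20, 27] -> max=52
step 11: append 24 -> window=[41, 20, 20, 27, 24] -> max=41
step 12: append 10 -> window=[20, 20, 27, 24, 10] -> max=27
Recorded maximums: 50 52 52 52 52 52 41 27
Changes between consecutive maximums: 3

Answer: 3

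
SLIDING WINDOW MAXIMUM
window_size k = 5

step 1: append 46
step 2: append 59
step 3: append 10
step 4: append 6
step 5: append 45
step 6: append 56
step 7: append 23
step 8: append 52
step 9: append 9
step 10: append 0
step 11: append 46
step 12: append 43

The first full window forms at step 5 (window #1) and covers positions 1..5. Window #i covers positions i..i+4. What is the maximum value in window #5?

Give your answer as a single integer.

step 1: append 46 -> window=[46] (not full yet)
step 2: append 59 -> window=[46, 59] (not full yet)
step 3: append 10 -> window=[46, 59, 10] (not full yet)
step 4: append 6 -> window=[46, 59, 10, 6] (not full yet)
step 5: append 45 -> window=[46, 59, 10, 6, 45] -> max=59
step 6: append 56 -> window=[59, 10, 6, 45, 56] -> max=59
step 7: append 23 -> window=[10, 6, 45, 56, 23] -> max=56
step 8: append 52 -> window=[6, 45, 56, 23, 52] -> max=56
step 9: append 9 -> window=[45, 56, 23, 52, 9] -> max=56
Window #5 max = 56

Answer: 56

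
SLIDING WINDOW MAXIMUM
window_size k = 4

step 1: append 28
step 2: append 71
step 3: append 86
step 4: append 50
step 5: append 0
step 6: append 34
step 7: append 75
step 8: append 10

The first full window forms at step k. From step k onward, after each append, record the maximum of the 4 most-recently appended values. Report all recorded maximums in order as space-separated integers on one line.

step 1: append 28 -> window=[28] (not full yet)
step 2: append 71 -> window=[28, 71] (not full yet)
step 3: append 86 -> window=[28, 71, 86] (not full yet)
step 4: append 50 -> window=[28, 71, 86, 50] -> max=86
step 5: append 0 -> window=[71, 86, 50, 0] -> max=86
step 6: append 34 -> window=[86, 50, 0, 34] -> max=86
step 7: append 75 -> window=[50, 0, 34, 75] -> max=75
step 8: append 10 -> window=[0, 34, 75, 10] -> max=75

Answer: 86 86 86 75 75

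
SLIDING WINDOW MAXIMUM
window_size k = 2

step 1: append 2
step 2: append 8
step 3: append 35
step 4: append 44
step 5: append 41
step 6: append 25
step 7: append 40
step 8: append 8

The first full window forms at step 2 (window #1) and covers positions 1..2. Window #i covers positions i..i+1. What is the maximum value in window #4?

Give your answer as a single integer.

Answer: 44

Derivation:
step 1: append 2 -> window=[2] (not full yet)
step 2: append 8 -> window=[2, 8] -> max=8
step 3: append 35 -> window=[8, 35] -> max=35
step 4: append 44 -> window=[35, 44] -> max=44
step 5: append 41 -> window=[44, 41] -> max=44
Window #4 max = 44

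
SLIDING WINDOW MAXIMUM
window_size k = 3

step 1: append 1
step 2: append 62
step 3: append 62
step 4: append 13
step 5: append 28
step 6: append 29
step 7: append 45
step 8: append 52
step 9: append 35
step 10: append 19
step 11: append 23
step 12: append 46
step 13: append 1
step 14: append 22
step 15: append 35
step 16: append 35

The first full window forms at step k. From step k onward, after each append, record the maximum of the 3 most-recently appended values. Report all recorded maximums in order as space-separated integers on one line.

Answer: 62 62 62 29 45 52 52 52 35 46 46 46 35 35

Derivation:
step 1: append 1 -> window=[1] (not full yet)
step 2: append 62 -> window=[1, 62] (not full yet)
step 3: append 62 -> window=[1, 62, 62] -> max=62
step 4: append 13 -> window=[62, 62, 13] -> max=62
step 5: append 28 -> window=[62, 13, 28] -> max=62
step 6: append 29 -> window=[13, 28, 29] -> max=29
step 7: append 45 -> window=[28, 29, 45] -> max=45
step 8: append 52 -> window=[29, 45, 52] -> max=52
step 9: append 35 -> window=[45, 52, 35] -> max=52
step 10: append 19 -> window=[52, 35, 19] -> max=52
step 11: append 23 -> window=[35, 19, 23] -> max=35
step 12: append 46 -> window=[19, 23, 46] -> max=46
step 13: append 1 -> window=[23, 46, 1] -> max=46
step 14: append 22 -> window=[46, 1, 22] -> max=46
step 15: append 35 -> window=[1, 22, 35] -> max=35
step 16: append 35 -> window=[22, 35, 35] -> max=35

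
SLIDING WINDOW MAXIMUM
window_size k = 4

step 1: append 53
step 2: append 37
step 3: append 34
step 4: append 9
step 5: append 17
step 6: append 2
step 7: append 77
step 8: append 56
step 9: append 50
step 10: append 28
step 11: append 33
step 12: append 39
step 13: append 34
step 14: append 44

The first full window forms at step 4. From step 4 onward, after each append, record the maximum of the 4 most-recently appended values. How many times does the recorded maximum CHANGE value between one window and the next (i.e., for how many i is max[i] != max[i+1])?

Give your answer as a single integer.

step 1: append 53 -> window=[53] (not full yet)
step 2: append 37 -> window=[53, 37] (not full yet)
step 3: append 34 -> window=[53, 37, 34] (not full yet)
step 4: append 9 -> window=[53, 37, 34, 9] -> max=53
step 5: append 17 -> window=[37, 34, 9, 17] -> max=37
step 6: append 2 -> window=[34, 9, 17, 2] -> max=34
step 7: append 77 -> window=[9, 17, 2, 77] -> max=77
step 8: append 56 -> window=[17, 2, 77, 56] -> max=77
step 9: append 50 -> window=[2, 77, 56, 50] -> max=77
step 10: append 28 -> window=[77, 56, 50, 28] -> max=77
step 11: append 33 -> window=[56, 50, 28, 33] -> max=56
step 12: append 39 -> window=[50, 28, 33, 39] -> max=50
step 13: append 34 -> window=[28, 33, 39, 34] -> max=39
step 14: append 44 -> window=[33, 39, 34, 44] -> max=44
Recorded maximums: 53 37 34 77 77 77 77 56 50 39 44
Changes between consecutive maximums: 7

Answer: 7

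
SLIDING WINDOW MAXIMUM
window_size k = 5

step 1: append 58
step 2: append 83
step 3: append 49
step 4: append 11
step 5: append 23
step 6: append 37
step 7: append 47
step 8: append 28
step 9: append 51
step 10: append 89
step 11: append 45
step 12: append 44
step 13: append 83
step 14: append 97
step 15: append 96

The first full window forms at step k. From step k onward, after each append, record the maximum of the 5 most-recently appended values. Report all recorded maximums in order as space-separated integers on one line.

Answer: 83 83 49 47 51 89 89 89 89 97 97

Derivation:
step 1: append 58 -> window=[58] (not full yet)
step 2: append 83 -> window=[58, 83] (not full yet)
step 3: append 49 -> window=[58, 83, 49] (not full yet)
step 4: append 11 -> window=[58, 83, 49, 11] (not full yet)
step 5: append 23 -> window=[58, 83, 49, 11, 23] -> max=83
step 6: append 37 -> window=[83, 49, 11, 23, 37] -> max=83
step 7: append 47 -> window=[49, 11, 23, 37, 47] -> max=49
step 8: append 28 -> window=[11, 23, 37, 47, 28] -> max=47
step 9: append 51 -> window=[23, 37, 47, 28, 51] -> max=51
step 10: append 89 -> window=[37, 47, 28, 51, 89] -> max=89
step 11: append 45 -> window=[47, 28, 51, 89, 45] -> max=89
step 12: append 44 -> window=[28, 51, 89, 45, 44] -> max=89
step 13: append 83 -> window=[51, 89, 45, 44, 83] -> max=89
step 14: append 97 -> window=[89, 45, 44, 83, 97] -> max=97
step 15: append 96 -> window=[45, 44, 83, 97, 96] -> max=97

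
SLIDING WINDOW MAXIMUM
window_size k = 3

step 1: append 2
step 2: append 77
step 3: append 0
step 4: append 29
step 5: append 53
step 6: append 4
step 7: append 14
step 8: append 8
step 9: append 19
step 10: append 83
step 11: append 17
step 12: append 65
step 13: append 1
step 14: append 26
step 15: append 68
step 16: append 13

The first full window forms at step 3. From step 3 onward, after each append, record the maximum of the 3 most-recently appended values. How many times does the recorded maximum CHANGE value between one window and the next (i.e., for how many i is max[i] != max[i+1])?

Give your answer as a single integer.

step 1: append 2 -> window=[2] (not full yet)
step 2: append 77 -> window=[2, 77] (not full yet)
step 3: append 0 -> window=[2, 77, 0] -> max=77
step 4: append 29 -> window=[77, 0, 29] -> max=77
step 5: append 53 -> window=[0, 29, 53] -> max=53
step 6: append 4 -> window=[29, 53, 4] -> max=53
step 7: append 14 -> window=[53, 4, 14] -> max=53
step 8: append 8 -> window=[4, 14, 8] -> max=14
step 9: append 19 -> window=[14, 8, 19] -> max=19
step 10: append 83 -> window=[8, 19, 83] -> max=83
step 11: append 17 -> window=[19, 83, 17] -> max=83
step 12: append 65 -> window=[83, 17, 65] -> max=83
step 13: append 1 -> window=[17, 65, 1] -> max=65
step 14: append 26 -> window=[65, 1, 26] -> max=65
step 15: append 68 -> window=[1, 26, 68] -> max=68
step 16: append 13 -> window=[26, 68, 13] -> max=68
Recorded maximums: 77 77 53 53 53 14 19 83 83 83 65 65 68 68
Changes between consecutive maximums: 6

Answer: 6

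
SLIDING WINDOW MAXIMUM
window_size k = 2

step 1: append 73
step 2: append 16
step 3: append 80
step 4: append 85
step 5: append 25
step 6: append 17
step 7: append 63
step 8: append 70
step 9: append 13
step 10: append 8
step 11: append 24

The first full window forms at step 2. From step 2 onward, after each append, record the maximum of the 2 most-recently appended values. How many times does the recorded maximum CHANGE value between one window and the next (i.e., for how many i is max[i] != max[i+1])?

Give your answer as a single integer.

step 1: append 73 -> window=[73] (not full yet)
step 2: append 16 -> window=[73, 16] -> max=73
step 3: append 80 -> window=[16, 80] -> max=80
step 4: append 85 -> window=[80, 85] -> max=85
step 5: append 25 -> window=[85, 25] -> max=85
step 6: append 17 -> window=[25, 17] -> max=25
step 7: append 63 -> window=[17, 63] -> max=63
step 8: append 70 -> window=[63, 70] -> max=70
step 9: append 13 -> window=[70, 13] -> max=70
step 10: append 8 -> window=[13, 8] -> max=13
step 11: append 24 -> window=[8, 24] -> max=24
Recorded maximums: 73 80 85 85 25 63 70 70 13 24
Changes between consecutive maximums: 7

Answer: 7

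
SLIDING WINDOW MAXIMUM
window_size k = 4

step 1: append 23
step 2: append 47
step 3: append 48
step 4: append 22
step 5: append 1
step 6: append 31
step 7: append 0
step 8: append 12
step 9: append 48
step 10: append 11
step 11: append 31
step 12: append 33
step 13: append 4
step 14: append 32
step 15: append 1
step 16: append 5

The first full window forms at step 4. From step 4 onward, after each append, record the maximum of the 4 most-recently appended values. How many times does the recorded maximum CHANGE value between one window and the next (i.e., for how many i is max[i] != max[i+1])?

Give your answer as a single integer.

Answer: 4

Derivation:
step 1: append 23 -> window=[23] (not full yet)
step 2: append 47 -> window=[23, 47] (not full yet)
step 3: append 48 -> window=[23, 47, 48] (not full yet)
step 4: append 22 -> window=[23, 47, 48, 22] -> max=48
step 5: append 1 -> window=[47, 48, 22, 1] -> max=48
step 6: append 31 -> window=[48, 22, 1, 31] -> max=48
step 7: append 0 -> window=[22, 1, 31, 0] -> max=31
step 8: append 12 -> window=[1, 31, 0, 12] -> max=31
step 9: append 48 -> window=[31, 0, 12, 48] -> max=48
step 10: append 11 -> window=[0, 12, 48, 11] -> max=48
step 11: append 31 -> window=[12, 48, 11, 31] -> max=48
step 12: append 33 -> window=[48, 11, 31, 33] -> max=48
step 13: append 4 -> window=[11, 31, 33, 4] -> max=33
step 14: append 32 -> window=[31, 33, 4, 32] -> max=33
step 15: append 1 -> window=[33, 4, 32, 1] -> max=33
step 16: append 5 -> window=[4, 32, 1, 5] -> max=32
Recorded maximums: 48 48 48 31 31 48 48 48 48 33 33 33 32
Changes between consecutive maximums: 4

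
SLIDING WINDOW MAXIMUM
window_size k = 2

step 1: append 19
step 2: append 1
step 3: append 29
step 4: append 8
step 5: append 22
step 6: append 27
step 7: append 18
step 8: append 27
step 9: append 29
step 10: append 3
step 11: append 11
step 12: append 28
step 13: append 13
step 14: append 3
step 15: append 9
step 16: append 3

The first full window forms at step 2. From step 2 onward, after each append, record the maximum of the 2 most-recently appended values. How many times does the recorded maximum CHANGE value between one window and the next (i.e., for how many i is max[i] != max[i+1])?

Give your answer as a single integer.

step 1: append 19 -> window=[19] (not full yet)
step 2: append 1 -> window=[19, 1] -> max=19
step 3: append 29 -> window=[1, 29] -> max=29
step 4: append 8 -> window=[29, 8] -> max=29
step 5: append 22 -> window=[8, 22] -> max=22
step 6: append 27 -> window=[22, 27] -> max=27
step 7: append 18 -> window=[27, 18] -> max=27
step 8: append 27 -> window=[18, 27] -> max=27
step 9: append 29 -> window=[27, 29] -> max=29
step 10: append 3 -> window=[29, 3] -> max=29
step 11: append 11 -> window=[3, 11] -> max=11
step 12: append 28 -> window=[11, 28] -> max=28
step 13: append 13 -> window=[28, 13] -> max=28
step 14: append 3 -> window=[13, 3] -> max=13
step 15: append 9 -> window=[3, 9] -> max=9
step 16: append 3 -> window=[9, 3] -> max=9
Recorded maximums: 19 29 29 22 27 27 27 29 29 11 28 28 13 9 9
Changes between consecutive maximums: 8

Answer: 8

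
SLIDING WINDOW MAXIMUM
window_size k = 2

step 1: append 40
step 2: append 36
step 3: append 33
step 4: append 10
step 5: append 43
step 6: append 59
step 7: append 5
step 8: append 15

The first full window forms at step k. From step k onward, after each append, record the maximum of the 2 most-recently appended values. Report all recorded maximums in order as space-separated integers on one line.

Answer: 40 36 33 43 59 59 15

Derivation:
step 1: append 40 -> window=[40] (not full yet)
step 2: append 36 -> window=[40, 36] -> max=40
step 3: append 33 -> window=[36, 33] -> max=36
step 4: append 10 -> window=[33, 10] -> max=33
step 5: append 43 -> window=[10, 43] -> max=43
step 6: append 59 -> window=[43, 59] -> max=59
step 7: append 5 -> window=[59, 5] -> max=59
step 8: append 15 -> window=[5, 15] -> max=15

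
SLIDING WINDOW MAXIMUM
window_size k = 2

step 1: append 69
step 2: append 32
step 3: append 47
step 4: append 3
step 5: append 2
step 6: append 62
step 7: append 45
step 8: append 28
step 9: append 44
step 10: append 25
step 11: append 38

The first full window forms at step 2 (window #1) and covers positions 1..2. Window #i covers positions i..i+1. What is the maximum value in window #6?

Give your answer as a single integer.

step 1: append 69 -> window=[69] (not full yet)
step 2: append 32 -> window=[69, 32] -> max=69
step 3: append 47 -> window=[32, 47] -> max=47
step 4: append 3 -> window=[47, 3] -> max=47
step 5: append 2 -> window=[3, 2] -> max=3
step 6: append 62 -> window=[2, 62] -> max=62
step 7: append 45 -> window=[62, 45] -> max=62
Window #6 max = 62

Answer: 62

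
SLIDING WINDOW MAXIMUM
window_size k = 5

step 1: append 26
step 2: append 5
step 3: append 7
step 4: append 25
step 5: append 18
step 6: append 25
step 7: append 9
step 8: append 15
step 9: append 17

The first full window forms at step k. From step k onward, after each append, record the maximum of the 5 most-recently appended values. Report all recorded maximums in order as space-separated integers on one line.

step 1: append 26 -> window=[26] (not full yet)
step 2: append 5 -> window=[26, 5] (not full yet)
step 3: append 7 -> window=[26, 5, 7] (not full yet)
step 4: append 25 -> window=[26, 5, 7, 25] (not full yet)
step 5: append 18 -> window=[26, 5, 7, 25, 18] -> max=26
step 6: append 25 -> window=[5, 7, 25, 18, 25] -> max=25
step 7: append 9 -> window=[7, 25, 18, 25, 9] -> max=25
step 8: append 15 -> window=[25, 18, 25, 9, 15] -> max=25
step 9: append 17 -> window=[18, 25, 9, 15, 17] -> max=25

Answer: 26 25 25 25 25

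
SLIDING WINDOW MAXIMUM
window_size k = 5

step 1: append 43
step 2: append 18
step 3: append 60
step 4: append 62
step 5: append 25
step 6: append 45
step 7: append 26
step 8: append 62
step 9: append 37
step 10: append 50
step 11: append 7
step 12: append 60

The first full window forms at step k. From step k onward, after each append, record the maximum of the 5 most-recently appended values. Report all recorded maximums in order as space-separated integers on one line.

step 1: append 43 -> window=[43] (not full yet)
step 2: append 18 -> window=[43, 18] (not full yet)
step 3: append 60 -> window=[43, 18, 60] (not full yet)
step 4: append 62 -> window=[43, 18, 60, 62] (not full yet)
step 5: append 25 -> window=[43, 18, 60, 62, 25] -> max=62
step 6: append 45 -> window=[18, 60, 62, 25, 45] -> max=62
step 7: append 26 -> window=[60, 62, 25, 45, 26] -> max=62
step 8: append 62 -> window=[62, 25, 45, 26, 62] -> max=62
step 9: append 37 -> window=[25, 45, 26, 62, 37] -> max=62
step 10: append 50 -> window=[45, 26, 62, 37, 50] -> max=62
step 11: append 7 -> window=[26, 62, 37, 50, 7] -> max=62
step 12: append 60 -> window=[62, 37, 50, 7, 60] -> max=62

Answer: 62 62 62 62 62 62 62 62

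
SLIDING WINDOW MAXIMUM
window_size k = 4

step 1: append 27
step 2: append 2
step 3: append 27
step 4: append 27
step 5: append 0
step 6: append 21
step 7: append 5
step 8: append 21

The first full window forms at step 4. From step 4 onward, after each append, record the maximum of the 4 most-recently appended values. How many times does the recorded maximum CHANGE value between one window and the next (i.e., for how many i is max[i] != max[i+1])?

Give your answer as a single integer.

step 1: append 27 -> window=[27] (not full yet)
step 2: append 2 -> window=[27, 2] (not full yet)
step 3: append 27 -> window=[27, 2, 27] (not full yet)
step 4: append 27 -> window=[27, 2, 27, 27] -> max=27
step 5: append 0 -> window=[2, 27, 27, 0] -> max=27
step 6: append 21 -> window=[27, 27, 0, 21] -> max=27
step 7: append 5 -> window=[27, 0, 21, 5] -> max=27
step 8: append 21 -> window=[0, 21, 5, 21] -> max=21
Recorded maximums: 27 27 27 27 21
Changes between consecutive maximums: 1

Answer: 1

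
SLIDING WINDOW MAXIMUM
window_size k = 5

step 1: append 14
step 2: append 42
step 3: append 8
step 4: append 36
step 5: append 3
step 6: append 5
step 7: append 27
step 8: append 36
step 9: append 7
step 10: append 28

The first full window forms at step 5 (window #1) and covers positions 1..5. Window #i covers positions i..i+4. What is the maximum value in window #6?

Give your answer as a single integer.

Answer: 36

Derivation:
step 1: append 14 -> window=[14] (not full yet)
step 2: append 42 -> window=[14, 42] (not full yet)
step 3: append 8 -> window=[14, 42, 8] (not full yet)
step 4: append 36 -> window=[14, 42, 8, 36] (not full yet)
step 5: append 3 -> window=[14, 42, 8, 36, 3] -> max=42
step 6: append 5 -> window=[42, 8, 36, 3, 5] -> max=42
step 7: append 27 -> window=[8, 36, 3, 5, 27] -> max=36
step 8: append 36 -> window=[36, 3, 5, 27, 36] -> max=36
step 9: append 7 -> window=[3, 5, 27, 36, 7] -> max=36
step 10: append 28 -> window=[5, 27, 36, 7, 28] -> max=36
Window #6 max = 36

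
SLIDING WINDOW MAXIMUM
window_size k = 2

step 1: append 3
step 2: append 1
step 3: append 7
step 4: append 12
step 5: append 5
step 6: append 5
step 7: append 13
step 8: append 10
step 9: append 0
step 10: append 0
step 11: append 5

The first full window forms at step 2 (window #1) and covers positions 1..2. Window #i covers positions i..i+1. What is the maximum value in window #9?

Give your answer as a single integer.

Answer: 0

Derivation:
step 1: append 3 -> window=[3] (not full yet)
step 2: append 1 -> window=[3, 1] -> max=3
step 3: append 7 -> window=[1, 7] -> max=7
step 4: append 12 -> window=[7, 12] -> max=12
step 5: append 5 -> window=[12, 5] -> max=12
step 6: append 5 -> window=[5, 5] -> max=5
step 7: append 13 -> window=[5, 13] -> max=13
step 8: append 10 -> window=[13, 10] -> max=13
step 9: append 0 -> window=[10, 0] -> max=10
step 10: append 0 -> window=[0, 0] -> max=0
Window #9 max = 0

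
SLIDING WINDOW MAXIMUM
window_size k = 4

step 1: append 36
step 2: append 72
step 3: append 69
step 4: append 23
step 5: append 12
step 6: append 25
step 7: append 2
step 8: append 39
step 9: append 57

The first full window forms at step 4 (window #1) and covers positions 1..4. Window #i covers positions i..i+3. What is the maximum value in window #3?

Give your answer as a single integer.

Answer: 69

Derivation:
step 1: append 36 -> window=[36] (not full yet)
step 2: append 72 -> window=[36, 72] (not full yet)
step 3: append 69 -> window=[36, 72, 69] (not full yet)
step 4: append 23 -> window=[36, 72, 69, 23] -> max=72
step 5: append 12 -> window=[72, 69, 23, 12] -> max=72
step 6: append 25 -> window=[69, 23, 12, 25] -> max=69
Window #3 max = 69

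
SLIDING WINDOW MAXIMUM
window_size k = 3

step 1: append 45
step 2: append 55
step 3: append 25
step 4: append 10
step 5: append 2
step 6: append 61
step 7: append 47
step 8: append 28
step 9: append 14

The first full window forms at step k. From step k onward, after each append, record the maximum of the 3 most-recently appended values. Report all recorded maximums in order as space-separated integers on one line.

step 1: append 45 -> window=[45] (not full yet)
step 2: append 55 -> window=[45, 55] (not full yet)
step 3: append 25 -> window=[45, 55, 25] -> max=55
step 4: append 10 -> window=[55, 25, 10] -> max=55
step 5: append 2 -> window=[25, 10, 2] -> max=25
step 6: append 61 -> window=[10, 2, 61] -> max=61
step 7: append 47 -> window=[2, 61, 47] -> max=61
step 8: append 28 -> window=[61, 47, 28] -> max=61
step 9: append 14 -> window=[47, 28, 14] -> max=47

Answer: 55 55 25 61 61 61 47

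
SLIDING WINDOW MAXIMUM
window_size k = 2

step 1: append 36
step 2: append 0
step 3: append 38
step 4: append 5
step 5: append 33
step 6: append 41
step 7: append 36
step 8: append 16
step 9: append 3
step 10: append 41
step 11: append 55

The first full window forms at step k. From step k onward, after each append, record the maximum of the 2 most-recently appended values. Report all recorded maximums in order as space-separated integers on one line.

Answer: 36 38 38 33 41 41 36 16 41 55

Derivation:
step 1: append 36 -> window=[36] (not full yet)
step 2: append 0 -> window=[36, 0] -> max=36
step 3: append 38 -> window=[0, 38] -> max=38
step 4: append 5 -> window=[38, 5] -> max=38
step 5: append 33 -> window=[5, 33] -> max=33
step 6: append 41 -> window=[33, 41] -> max=41
step 7: append 36 -> window=[41, 36] -> max=41
step 8: append 16 -> window=[36, 16] -> max=36
step 9: append 3 -> window=[16, 3] -> max=16
step 10: append 41 -> window=[3, 41] -> max=41
step 11: append 55 -> window=[41, 55] -> max=55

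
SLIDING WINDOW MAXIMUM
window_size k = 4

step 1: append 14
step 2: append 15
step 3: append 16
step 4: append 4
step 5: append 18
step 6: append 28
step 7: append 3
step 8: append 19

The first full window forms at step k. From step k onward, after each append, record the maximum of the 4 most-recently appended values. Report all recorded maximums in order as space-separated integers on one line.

Answer: 16 18 28 28 28

Derivation:
step 1: append 14 -> window=[14] (not full yet)
step 2: append 15 -> window=[14, 15] (not full yet)
step 3: append 16 -> window=[14, 15, 16] (not full yet)
step 4: append 4 -> window=[14, 15, 16, 4] -> max=16
step 5: append 18 -> window=[15, 16, 4, 18] -> max=18
step 6: append 28 -> window=[16, 4, 18, 28] -> max=28
step 7: append 3 -> window=[4, 18, 28, 3] -> max=28
step 8: append 19 -> window=[18, 28, 3, 19] -> max=28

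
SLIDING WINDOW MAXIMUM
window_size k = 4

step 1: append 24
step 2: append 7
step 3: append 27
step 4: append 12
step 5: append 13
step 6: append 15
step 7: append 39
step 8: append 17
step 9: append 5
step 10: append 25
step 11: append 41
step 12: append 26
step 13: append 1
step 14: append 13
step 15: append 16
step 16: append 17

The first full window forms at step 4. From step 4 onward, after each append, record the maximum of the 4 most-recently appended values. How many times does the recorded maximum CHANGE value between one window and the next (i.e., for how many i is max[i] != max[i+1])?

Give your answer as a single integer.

step 1: append 24 -> window=[24] (not full yet)
step 2: append 7 -> window=[24, 7] (not full yet)
step 3: append 27 -> window=[24, 7, 27] (not full yet)
step 4: append 12 -> window=[24, 7, 27, 12] -> max=27
step 5: append 13 -> window=[7, 27, 12, 13] -> max=27
step 6: append 15 -> window=[27, 12, 13, 15] -> max=27
step 7: append 39 -> window=[12, 13, 15, 39] -> max=39
step 8: append 17 -> window=[13, 15, 39, 17] -> max=39
step 9: append 5 -> window=[15, 39, 17, 5] -> max=39
step 10: append 25 -> window=[39, 17, 5, 25] -> max=39
step 11: append 41 -> window=[17, 5, 25, 41] -> max=41
step 12: append 26 -> window=[5, 25, 41, 26] -> max=41
step 13: append 1 -> window=[25, 41, 26, 1] -> max=41
step 14: append 13 -> window=[41, 26, 1, 13] -> max=41
step 15: append 16 -> window=[26, 1, 13, 16] -> max=26
step 16: append 17 -> window=[1, 13, 16, 17] -> max=17
Recorded maximums: 27 27 27 39 39 39 39 41 41 41 41 26 17
Changes between consecutive maximums: 4

Answer: 4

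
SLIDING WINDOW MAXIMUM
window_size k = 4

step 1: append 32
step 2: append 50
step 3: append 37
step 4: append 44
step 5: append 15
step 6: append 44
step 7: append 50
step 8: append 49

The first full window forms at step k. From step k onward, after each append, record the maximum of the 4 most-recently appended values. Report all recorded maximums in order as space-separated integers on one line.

Answer: 50 50 44 50 50

Derivation:
step 1: append 32 -> window=[32] (not full yet)
step 2: append 50 -> window=[32, 50] (not full yet)
step 3: append 37 -> window=[32, 50, 37] (not full yet)
step 4: append 44 -> window=[32, 50, 37, 44] -> max=50
step 5: append 15 -> window=[50, 37, 44, 15] -> max=50
step 6: append 44 -> window=[37, 44, 15, 44] -> max=44
step 7: append 50 -> window=[44, 15, 44, 50] -> max=50
step 8: append 49 -> window=[15, 44, 50, 49] -> max=50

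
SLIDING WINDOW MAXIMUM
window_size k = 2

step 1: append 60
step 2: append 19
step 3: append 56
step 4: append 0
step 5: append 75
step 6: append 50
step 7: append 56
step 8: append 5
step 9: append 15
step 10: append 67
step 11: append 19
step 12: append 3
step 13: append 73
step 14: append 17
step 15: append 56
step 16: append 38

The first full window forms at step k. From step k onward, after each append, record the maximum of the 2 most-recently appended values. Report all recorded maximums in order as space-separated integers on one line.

Answer: 60 56 56 75 75 56 56 15 67 67 19 73 73 56 56

Derivation:
step 1: append 60 -> window=[60] (not full yet)
step 2: append 19 -> window=[60, 19] -> max=60
step 3: append 56 -> window=[19, 56] -> max=56
step 4: append 0 -> window=[56, 0] -> max=56
step 5: append 75 -> window=[0, 75] -> max=75
step 6: append 50 -> window=[75, 50] -> max=75
step 7: append 56 -> window=[50, 56] -> max=56
step 8: append 5 -> window=[56, 5] -> max=56
step 9: append 15 -> window=[5, 15] -> max=15
step 10: append 67 -> window=[15, 67] -> max=67
step 11: append 19 -> window=[67, 19] -> max=67
step 12: append 3 -> window=[19, 3] -> max=19
step 13: append 73 -> window=[3, 73] -> max=73
step 14: append 17 -> window=[73, 17] -> max=73
step 15: append 56 -> window=[17, 56] -> max=56
step 16: append 38 -> window=[56, 38] -> max=56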